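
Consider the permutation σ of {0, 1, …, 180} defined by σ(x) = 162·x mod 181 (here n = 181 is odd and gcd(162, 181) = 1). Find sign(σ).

Orbit of 19 under x↦162x: [19, 1, 162, 180]… (length divides ord_181(162)).
Cycle lengths of π_162 on ℤ/181ℤ: [4, 4, 4, 4, 4, 4, 4, 4, 4, 4, 4, 4, 4, 4, 4, 4, 4, 4, 4, 4, 4, 4, 4, 4, 4, 4, 4, 4, 4, 4, 4, 4, 4, 4, 4, 4, 4, 4, 4, 4, 4, 4, 4, 4, 4, 1]; 46 cycles in total.
With 46 cycles on 181 points, sign = (−1)^{181−46} = -1.

-1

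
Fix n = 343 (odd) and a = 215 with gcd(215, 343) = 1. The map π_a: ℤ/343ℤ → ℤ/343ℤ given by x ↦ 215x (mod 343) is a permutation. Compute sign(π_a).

Orbit of 31 under x↦215x: [31, 148, 264, 165, 146, 177, 325]… (length divides ord_343(215)).
The orbit structure of x ↦ 215x mod 343: 16 orbits of sizes [42, 42, 42, 42, 42, 42, 42, 6, 6, 6, 6, 6, 6, 6, 6, 1].
With 16 cycles on 343 points, sign = (−1)^{343−16} = -1.

-1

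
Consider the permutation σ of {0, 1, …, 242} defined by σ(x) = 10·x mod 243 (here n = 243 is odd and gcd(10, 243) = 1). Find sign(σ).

+1

Trace 154: π^k(154) = [154, 82, 91, 181, 109, 118, 208] for k=0..6.
π_10 has 27 disjoint cycles with lengths [27, 27, 27, 27, 27, 27, 9, 9, 9, 9, 9, 9, 3, 3, 3, 3, 3, 3, 1, 1, 1, 1, 1, 1, 1, 1, 1] on {0,…,242}.
27 cycles on 243: each ℓ→(−1)^(ℓ−1), product (−1)^216 = +1.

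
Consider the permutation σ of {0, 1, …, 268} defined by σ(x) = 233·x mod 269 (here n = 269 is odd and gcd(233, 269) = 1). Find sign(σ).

+1

Start at x=263: 263 → 216 → 25 → 176 → 120 → 253 → 38 → … (one orbit).
Decompose π into cycles: lengths [134, 134, 1] (3 cycles, including the fixed point 0).
Σ(ℓ_i−1) = 269−3 = 266; sign = (−1)^266 = +1.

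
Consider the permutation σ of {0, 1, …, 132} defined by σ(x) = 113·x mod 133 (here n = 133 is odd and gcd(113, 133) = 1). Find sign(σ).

-1

Trace 113: π^k(113) = [113, 1] for k=0..1.
70 cycles of lengths [2, 2, 2, 2, 2, 2, 2, 2, 2, 2, 2, 2, 2, 2, 2, 2, 2, 2, 2, 2, 2, 2, 2, 2, 2, 2, 2, 2, 2, 2, 2, 2, 2, 2, 2, 2, 2, 2, 2, 2, 2, 2, 2, 2, 2, 2, 2, 2, 2, 2, 2, 2, 2, 2, 2, 2, 2, 2, 2, 2, 2, 2, 2, 1, 1, 1, 1, 1, 1, 1].
n − c = 133 − 70 = 63; sign = (−1)^63 = -1.
The Jacobi symbol (113|133) = -1 (Zolotarev) agrees.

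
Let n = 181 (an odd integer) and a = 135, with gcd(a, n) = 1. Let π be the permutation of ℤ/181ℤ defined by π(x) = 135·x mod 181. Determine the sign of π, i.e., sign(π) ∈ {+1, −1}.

Orbit of 135 under x↦135x: [135, 125, 42, 59, 1]… (length divides ord_181(135)).
Cycle type of π: 5×36 + 1; total 37 cycles.
With 37 cycles on 181 points, sign = (−1)^{181−37} = +1.

+1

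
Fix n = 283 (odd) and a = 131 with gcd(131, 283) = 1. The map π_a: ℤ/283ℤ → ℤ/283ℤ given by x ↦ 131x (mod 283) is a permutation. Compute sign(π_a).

Start at x=134: 134 → 8 → 199 → 33 → 78 → 30 → 251 → … (one orbit).
π_131 has 4 disjoint cycles with lengths [94, 94, 94, 1] on {0,…,282}.
sign(π) = (−1)^{n − #cycles} = (−1)^{283−4} = (−1)^279 = -1.
The Jacobi symbol (131|283) = -1 (Zolotarev) agrees.

-1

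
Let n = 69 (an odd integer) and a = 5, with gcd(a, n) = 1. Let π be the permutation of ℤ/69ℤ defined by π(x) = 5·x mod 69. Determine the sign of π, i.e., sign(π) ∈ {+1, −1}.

+1

Start at x=58: 58 → 14 → 1 → 5 → 25 → 56 → 4 → … (one orbit).
Cycle type of π: 22×3 + 2 + 1; total 5 cycles.
69 − 5 = 64 transpositions; sign(π) = (−1)^64 = +1.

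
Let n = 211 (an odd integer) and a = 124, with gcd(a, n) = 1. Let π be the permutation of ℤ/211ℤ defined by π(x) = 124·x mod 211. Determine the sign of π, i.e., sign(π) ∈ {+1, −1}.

-1

Start at x=115: 115 → 123 → 60 → 55 → 68 → 203 → 63 → … (one orbit).
Cycle lengths of π_124 on ℤ/211ℤ: [70, 70, 70, 1]; 4 cycles in total.
With 4 cycles on 211 points, sign = (−1)^{211−4} = -1.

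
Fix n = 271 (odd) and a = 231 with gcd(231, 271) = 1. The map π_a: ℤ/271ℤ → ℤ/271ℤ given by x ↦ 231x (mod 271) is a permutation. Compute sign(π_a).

-1

Orbit of 235 under x↦231x: [235, 85, 123, 229, 54, 8, 222]… (length divides ord_271(231)).
Cycle lengths of π_231 on ℤ/271ℤ: [270, 1]; 2 cycles in total.
2 cycles on 271: each ℓ→(−1)^(ℓ−1), product (−1)^269 = -1.
(231|271)_J = -1 (Zolotarev's lemma cross-check).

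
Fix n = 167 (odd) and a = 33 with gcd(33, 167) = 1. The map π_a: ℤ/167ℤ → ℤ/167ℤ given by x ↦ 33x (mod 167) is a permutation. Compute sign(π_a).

+1

Trace 47: π^k(47) = [47, 48, 81, 1, 33, 87, 32] for k=0..6.
The orbit structure of x ↦ 33x mod 167: 3 orbits of sizes [83, 83, 1].
With 3 cycles on 167 points, sign = (−1)^{167−3} = +1.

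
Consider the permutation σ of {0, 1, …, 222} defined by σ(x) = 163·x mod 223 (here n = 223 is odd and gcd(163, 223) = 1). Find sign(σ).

-1

Trace 49: π^k(49) = [49, 182, 7, 26, 1, 163, 32] for k=0..6.
Decompose π into cycles: lengths [74, 74, 74, 1] (4 cycles, including the fixed point 0).
sign(π) = (−1)^{n − #cycles} = (−1)^{223−4} = (−1)^219 = -1.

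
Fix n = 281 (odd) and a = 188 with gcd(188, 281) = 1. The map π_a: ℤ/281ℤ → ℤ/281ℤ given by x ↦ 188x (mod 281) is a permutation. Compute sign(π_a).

Trace 195: π^k(195) = [195, 130, 274, 89, 153, 102, 68] for k=0..6.
Cycle type of π: 40×7 + 1; total 8 cycles.
n − c = 281 − 8 = 273; sign = (−1)^273 = -1.

-1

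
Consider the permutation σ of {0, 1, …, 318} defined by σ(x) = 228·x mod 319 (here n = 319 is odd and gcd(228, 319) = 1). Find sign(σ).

-1

Trace 268: π^k(268) = [268, 175, 25, 277, 313, 227, 78] for k=0..6.
Cycle type of π: 70×4 + 10 + 7×4 + 1; total 10 cycles.
Σ(ℓ_i−1) = 319−10 = 309; sign = (−1)^309 = -1.
Zolotarev: (228|319) = -1, matching the cycle-count sign.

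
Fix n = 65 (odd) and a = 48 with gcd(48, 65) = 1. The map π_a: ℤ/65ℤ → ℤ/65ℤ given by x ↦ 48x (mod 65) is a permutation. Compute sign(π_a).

Orbit of 42 under x↦48x: [42, 1, 48, 29, 27, 61, 3]… (length divides ord_65(48)).
The orbit structure of x ↦ 48x mod 65: 10 orbits of sizes [12, 12, 12, 12, 4, 3, 3, 3, 3, 1].
sign(π) = (−1)^{n − #cycles} = (−1)^{65−10} = (−1)^55 = -1.
Zolotarev: (48|65) = -1, matching the cycle-count sign.

-1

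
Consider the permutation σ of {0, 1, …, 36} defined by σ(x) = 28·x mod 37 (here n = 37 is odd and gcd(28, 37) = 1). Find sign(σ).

+1

Trace 4: π^k(4) = [4, 1, 28, 7, 11, 12, 3] for k=0..6.
Cycle type of π: 18×2 + 1; total 3 cycles.
Σ(ℓ_i−1) = 37−3 = 34; sign = (−1)^34 = +1.
Check: (28/37) = +1 by Zolotarev.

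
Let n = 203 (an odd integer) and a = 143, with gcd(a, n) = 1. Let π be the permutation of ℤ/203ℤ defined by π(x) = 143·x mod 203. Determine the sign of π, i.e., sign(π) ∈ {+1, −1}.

+1

Start at x=73: 73 → 86 → 118 → 25 → 124 → 71 → 3 → … (one orbit).
Cycle type of π: 84×2 + 28 + 6 + 1; total 5 cycles.
5 cycles on 203: each ℓ→(−1)^(ℓ−1), product (−1)^198 = +1.
Via Zolotarev, sign(π_{143}) = (143|203) = +1.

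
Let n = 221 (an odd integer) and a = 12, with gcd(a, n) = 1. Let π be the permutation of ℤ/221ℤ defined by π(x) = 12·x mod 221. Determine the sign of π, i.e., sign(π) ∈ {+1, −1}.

-1

Orbit of 129 under x↦12x: [129, 1, 12, 144, 181, 183, 207]… (length divides ord_221(12)).
The orbit structure of x ↦ 12x mod 221: 20 orbits of sizes [16, 16, 16, 16, 16, 16, 16, 16, 16, 16, 16, 16, 16, 2, 2, 2, 2, 2, 2, 1].
n − c = 221 − 20 = 201; sign = (−1)^201 = -1.
(12|221)_J = -1 (Zolotarev's lemma cross-check).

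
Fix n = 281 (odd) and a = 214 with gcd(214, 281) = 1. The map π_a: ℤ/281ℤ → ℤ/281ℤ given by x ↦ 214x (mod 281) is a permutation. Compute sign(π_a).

Orbit of 179 under x↦214x: [179, 90, 152, 213, 60, 195, 142]… (length divides ord_281(214)).
Cycle lengths of π_214 on ℤ/281ℤ: [40, 40, 40, 40, 40, 40, 40, 1]; 8 cycles in total.
Σ(ℓ_i−1) = 281−8 = 273; sign = (−1)^273 = -1.

-1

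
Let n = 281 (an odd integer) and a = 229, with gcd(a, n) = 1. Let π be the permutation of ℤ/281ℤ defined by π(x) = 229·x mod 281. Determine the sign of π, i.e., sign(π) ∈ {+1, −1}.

Trace 277: π^k(277) = [277, 208, 143, 151, 16, 11, 271] for k=0..6.
2 cycles of lengths [280, 1].
With 2 cycles on 281 points, sign = (−1)^{281−2} = -1.
Check: (229/281) = -1 by Zolotarev.

-1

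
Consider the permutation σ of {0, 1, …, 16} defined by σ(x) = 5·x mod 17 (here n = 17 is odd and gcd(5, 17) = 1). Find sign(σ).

-1

Start at x=13: 13 → 14 → 2 → 10 → 16 → 12 → 9 → … (one orbit).
π_5 has 2 disjoint cycles with lengths [16, 1] on {0,…,16}.
With 2 cycles on 17 points, sign = (−1)^{17−2} = -1.
Via Zolotarev, sign(π_{5}) = (5|17) = -1.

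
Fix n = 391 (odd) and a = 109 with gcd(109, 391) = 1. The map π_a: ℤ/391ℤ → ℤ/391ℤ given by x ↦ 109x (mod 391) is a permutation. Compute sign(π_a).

+1

Orbit of 186 under x↦109x: [186, 333, 325, 235, 200, 295, 93]… (length divides ord_391(109)).
Decompose π into cycles: lengths [176, 176, 22, 16, 1] (5 cycles, including the fixed point 0).
Σ(ℓ_i−1) = 391−5 = 386; sign = (−1)^386 = +1.
Via Zolotarev, sign(π_{109}) = (109|391) = +1.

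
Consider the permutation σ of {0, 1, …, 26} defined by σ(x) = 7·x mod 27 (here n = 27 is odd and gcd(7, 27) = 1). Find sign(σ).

+1

Orbit of 10 under x↦7x: [10, 16, 4, 1, 7, 22, 19]… (length divides ord_27(7)).
Decompose π into cycles: lengths [9, 9, 3, 3, 1, 1, 1] (7 cycles, including the fixed point 0).
With 7 cycles on 27 points, sign = (−1)^{27−7} = +1.
(7|27)_J = +1 (Zolotarev's lemma cross-check).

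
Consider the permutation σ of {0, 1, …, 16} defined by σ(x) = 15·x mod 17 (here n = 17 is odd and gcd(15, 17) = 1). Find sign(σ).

+1

Start at x=4: 4 → 9 → 16 → 2 → 13 → 8 → 1 → … (one orbit).
Decompose π into cycles: lengths [8, 8, 1] (3 cycles, including the fixed point 0).
sign(π) = (−1)^{n − #cycles} = (−1)^{17−3} = (−1)^14 = +1.
Via Zolotarev, sign(π_{15}) = (15|17) = +1.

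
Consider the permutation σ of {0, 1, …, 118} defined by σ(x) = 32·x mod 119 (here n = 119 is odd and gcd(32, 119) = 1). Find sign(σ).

+1

Start at x=9: 9 → 50 → 53 → 30 → 8 → 18 → 100 → … (one orbit).
Cycle type of π: 24×4 + 8×2 + 3×2 + 1; total 9 cycles.
119 − 9 = 110 transpositions; sign(π) = (−1)^110 = +1.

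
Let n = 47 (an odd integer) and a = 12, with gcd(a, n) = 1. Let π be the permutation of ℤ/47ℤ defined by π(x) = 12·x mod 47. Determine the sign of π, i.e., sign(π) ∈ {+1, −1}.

+1

Orbit of 17 under x↦12x: [17, 16, 4, 1, 12, 3, 36]… (length divides ord_47(12)).
Decompose π into cycles: lengths [23, 23, 1] (3 cycles, including the fixed point 0).
3 cycles on 47: each ℓ→(−1)^(ℓ−1), product (−1)^44 = +1.
Via Zolotarev, sign(π_{12}) = (12|47) = +1.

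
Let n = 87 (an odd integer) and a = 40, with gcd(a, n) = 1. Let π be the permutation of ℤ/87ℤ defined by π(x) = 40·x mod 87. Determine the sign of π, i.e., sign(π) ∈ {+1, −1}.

-1

Orbit of 19 under x↦40x: [19, 64, 37, 1, 40, 34, 55]… (length divides ord_87(40)).
Cycle type of π: 28×3 + 1×3; total 6 cycles.
Σ(ℓ_i−1) = 87−6 = 81; sign = (−1)^81 = -1.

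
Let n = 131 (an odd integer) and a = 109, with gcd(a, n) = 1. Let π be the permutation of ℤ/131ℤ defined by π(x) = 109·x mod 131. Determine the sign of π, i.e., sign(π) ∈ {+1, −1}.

+1

Start at x=35: 35 → 16 → 41 → 15 → 63 → 55 → 100 → … (one orbit).
The orbit structure of x ↦ 109x mod 131: 3 orbits of sizes [65, 65, 1].
sign(π) = (−1)^{n − #cycles} = (−1)^{131−3} = (−1)^128 = +1.
Check: (109/131) = +1 by Zolotarev.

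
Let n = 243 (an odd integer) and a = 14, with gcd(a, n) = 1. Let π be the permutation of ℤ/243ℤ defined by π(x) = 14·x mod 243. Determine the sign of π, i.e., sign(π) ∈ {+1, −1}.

Trace 191: π^k(191) = [191, 1, 14, 196, 71, 22, 65] for k=0..6.
Decompose π into cycles: lengths [162, 54, 18, 6, 2, 1] (6 cycles, including the fixed point 0).
243 − 6 = 237 transpositions; sign(π) = (−1)^237 = -1.

-1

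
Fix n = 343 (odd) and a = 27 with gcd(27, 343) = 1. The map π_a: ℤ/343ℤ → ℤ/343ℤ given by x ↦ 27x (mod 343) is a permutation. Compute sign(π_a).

Trace 162: π^k(162) = [162, 258, 106, 118, 99, 272, 141] for k=0..6.
The orbit structure of x ↦ 27x mod 343: 10 orbits of sizes [98, 98, 98, 14, 14, 14, 2, 2, 2, 1].
343 − 10 = 333 transpositions; sign(π) = (−1)^333 = -1.
Via Zolotarev, sign(π_{27}) = (27|343) = -1.

-1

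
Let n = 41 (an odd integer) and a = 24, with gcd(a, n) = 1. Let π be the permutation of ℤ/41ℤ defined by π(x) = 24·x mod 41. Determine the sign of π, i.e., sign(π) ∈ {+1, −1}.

-1

Orbit of 30 under x↦24x: [30, 23, 19, 5, 38, 10, 35]… (length divides ord_41(24)).
Cycle lengths of π_24 on ℤ/41ℤ: [40, 1]; 2 cycles in total.
sign(π) = (−1)^{n − #cycles} = (−1)^{41−2} = (−1)^39 = -1.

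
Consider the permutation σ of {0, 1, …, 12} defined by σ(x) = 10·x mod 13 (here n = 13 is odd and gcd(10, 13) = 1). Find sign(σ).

Orbit of 4 under x↦10x: [4, 1, 10, 9, 12, 3]… (length divides ord_13(10)).
Decompose π into cycles: lengths [6, 6, 1] (3 cycles, including the fixed point 0).
sign(π) = (−1)^{n − #cycles} = (−1)^{13−3} = (−1)^10 = +1.
Check: (10/13) = +1 by Zolotarev.

+1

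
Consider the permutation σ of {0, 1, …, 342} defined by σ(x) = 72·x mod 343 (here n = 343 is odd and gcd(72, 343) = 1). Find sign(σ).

+1

Orbit of 267 under x↦72x: [267, 16, 123, 281, 338, 326, 148]… (length divides ord_343(72)).
π_72 has 7 disjoint cycles with lengths [147, 147, 21, 21, 3, 3, 1] on {0,…,342}.
n − c = 343 − 7 = 336; sign = (−1)^336 = +1.
Check: (72/343) = +1 by Zolotarev.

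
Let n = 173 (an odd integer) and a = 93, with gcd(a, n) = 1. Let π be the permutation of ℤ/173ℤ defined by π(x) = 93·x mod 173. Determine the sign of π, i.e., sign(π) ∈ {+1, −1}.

Start at x=1: 1 → 93 → 172 → 80 → 1 (one orbit).
Cycle lengths of π_93 on ℤ/173ℤ: [4, 4, 4, 4, 4, 4, 4, 4, 4, 4, 4, 4, 4, 4, 4, 4, 4, 4, 4, 4, 4, 4, 4, 4, 4, 4, 4, 4, 4, 4, 4, 4, 4, 4, 4, 4, 4, 4, 4, 4, 4, 4, 4, 1]; 44 cycles in total.
173 − 44 = 129 transpositions; sign(π) = (−1)^129 = -1.
Check: (93/173) = -1 by Zolotarev.

-1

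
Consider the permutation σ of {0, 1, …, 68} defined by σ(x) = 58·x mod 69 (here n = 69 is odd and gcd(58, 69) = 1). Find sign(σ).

+1

Trace 52: π^k(52) = [52, 49, 13, 64, 55, 16, 31] for k=0..6.
π_58 has 9 disjoint cycles with lengths [11, 11, 11, 11, 11, 11, 1, 1, 1] on {0,…,68}.
9 cycles on 69: each ℓ→(−1)^(ℓ−1), product (−1)^60 = +1.
The Jacobi symbol (58|69) = +1 (Zolotarev) agrees.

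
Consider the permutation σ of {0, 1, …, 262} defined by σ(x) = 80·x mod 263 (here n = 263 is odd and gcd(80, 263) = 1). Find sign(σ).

Trace 136: π^k(136) = [136, 97, 133, 120, 132, 40, 44] for k=0..6.
π_80 has 2 disjoint cycles with lengths [262, 1] on {0,…,262}.
n − c = 263 − 2 = 261; sign = (−1)^261 = -1.

-1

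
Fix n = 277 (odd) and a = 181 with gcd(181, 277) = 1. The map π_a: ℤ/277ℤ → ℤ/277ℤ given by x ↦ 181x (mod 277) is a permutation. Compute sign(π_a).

-1

Start at x=149: 149 → 100 → 95 → 21 → 200 → 190 → 42 → … (one orbit).
2 cycles of lengths [276, 1].
Σ(ℓ_i−1) = 277−2 = 275; sign = (−1)^275 = -1.
Check: (181/277) = -1 by Zolotarev.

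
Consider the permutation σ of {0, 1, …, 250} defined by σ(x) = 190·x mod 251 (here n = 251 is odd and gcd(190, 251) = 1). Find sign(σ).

+1

Orbit of 27 under x↦190x: [27, 110, 67, 180, 64, 112, 196]… (length divides ord_251(190)).
π_190 has 3 disjoint cycles with lengths [125, 125, 1] on {0,…,250}.
3 cycles on 251: each ℓ→(−1)^(ℓ−1), product (−1)^248 = +1.
Via Zolotarev, sign(π_{190}) = (190|251) = +1.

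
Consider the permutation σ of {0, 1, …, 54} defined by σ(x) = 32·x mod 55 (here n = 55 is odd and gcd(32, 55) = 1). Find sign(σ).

Orbit of 1 under x↦32x: [1, 32, 34, 43]… (length divides ord_55(32)).
The orbit structure of x ↦ 32x mod 55: 17 orbits of sizes [4, 4, 4, 4, 4, 4, 4, 4, 4, 4, 4, 2, 2, 2, 2, 2, 1].
sign(π) = (−1)^{n − #cycles} = (−1)^{55−17} = (−1)^38 = +1.
(32|55)_J = +1 (Zolotarev's lemma cross-check).

+1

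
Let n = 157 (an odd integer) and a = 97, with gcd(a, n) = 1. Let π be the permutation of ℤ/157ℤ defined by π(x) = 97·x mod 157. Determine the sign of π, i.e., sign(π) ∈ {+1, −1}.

-1

Start at x=42: 42 → 149 → 9 → 88 → 58 → 131 → 147 → … (one orbit).
2 cycles of lengths [156, 1].
n − c = 157 − 2 = 155; sign = (−1)^155 = -1.
The Jacobi symbol (97|157) = -1 (Zolotarev) agrees.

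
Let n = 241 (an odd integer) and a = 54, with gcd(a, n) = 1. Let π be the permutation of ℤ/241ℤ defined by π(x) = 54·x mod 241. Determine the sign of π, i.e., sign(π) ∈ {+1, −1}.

Orbit of 225 under x↦54x: [225, 100, 98, 231, 183, 1, 54]… (length divides ord_241(54)).
Decompose π into cycles: lengths [15, 15, 15, 15, 15, 15, 15, 15, 15, 15, 15, 15, 15, 15, 15, 15, 1] (17 cycles, including the fixed point 0).
241 − 17 = 224 transpositions; sign(π) = (−1)^224 = +1.
Via Zolotarev, sign(π_{54}) = (54|241) = +1.

+1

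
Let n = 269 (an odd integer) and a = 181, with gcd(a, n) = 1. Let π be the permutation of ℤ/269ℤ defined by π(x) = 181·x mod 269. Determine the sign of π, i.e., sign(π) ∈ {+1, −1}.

-1

Start at x=40: 40 → 246 → 141 → 235 → 33 → 55 → 2 → … (one orbit).
The orbit structure of x ↦ 181x mod 269: 2 orbits of sizes [268, 1].
n − c = 269 − 2 = 267; sign = (−1)^267 = -1.
Check: (181/269) = -1 by Zolotarev.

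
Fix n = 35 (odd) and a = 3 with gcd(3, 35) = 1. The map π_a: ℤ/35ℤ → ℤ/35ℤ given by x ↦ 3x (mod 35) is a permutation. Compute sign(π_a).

+1

Orbit of 29 under x↦3x: [29, 17, 16, 13, 4, 12, 1]… (length divides ord_35(3)).
5 cycles of lengths [12, 12, 6, 4, 1].
n − c = 35 − 5 = 30; sign = (−1)^30 = +1.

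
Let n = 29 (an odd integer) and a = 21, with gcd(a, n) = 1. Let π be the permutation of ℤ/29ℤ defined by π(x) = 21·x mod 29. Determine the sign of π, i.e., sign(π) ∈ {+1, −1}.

Trace 13: π^k(13) = [13, 12, 20, 14, 4, 26, 24] for k=0..6.
Cycle type of π: 28 + 1; total 2 cycles.
2 cycles on 29: each ℓ→(−1)^(ℓ−1), product (−1)^27 = -1.
Zolotarev: (21|29) = -1, matching the cycle-count sign.

-1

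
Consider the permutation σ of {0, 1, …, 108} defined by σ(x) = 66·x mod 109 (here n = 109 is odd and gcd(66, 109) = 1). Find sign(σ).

Start at x=38: 38 → 1 → 66 → 105 → 63 → 16 → 75 → … (one orbit).
Cycle type of π: 9×12 + 1; total 13 cycles.
With 13 cycles on 109 points, sign = (−1)^{109−13} = +1.
Via Zolotarev, sign(π_{66}) = (66|109) = +1.

+1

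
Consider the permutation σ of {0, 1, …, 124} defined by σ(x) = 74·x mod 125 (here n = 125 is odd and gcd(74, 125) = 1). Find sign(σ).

Trace 26: π^k(26) = [26, 49, 1, 74, 101, 99, 76] for k=0..6.
π_74 has 23 disjoint cycles with lengths [10, 10, 10, 10, 10, 10, 10, 10, 10, 10, 2, 2, 2, 2, 2, 2, 2, 2, 2, 2, 2, 2, 1] on {0,…,124}.
23 cycles on 125: each ℓ→(−1)^(ℓ−1), product (−1)^102 = +1.

+1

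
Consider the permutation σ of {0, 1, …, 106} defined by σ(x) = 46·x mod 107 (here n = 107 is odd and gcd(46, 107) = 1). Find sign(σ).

-1

Trace 54: π^k(54) = [54, 23, 95, 90, 74, 87, 43] for k=0..6.
2 cycles of lengths [106, 1].
Σ(ℓ_i−1) = 107−2 = 105; sign = (−1)^105 = -1.
Check: (46/107) = -1 by Zolotarev.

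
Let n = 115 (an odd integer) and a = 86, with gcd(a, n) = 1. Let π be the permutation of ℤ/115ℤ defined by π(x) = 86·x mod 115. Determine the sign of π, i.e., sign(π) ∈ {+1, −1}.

-1

Orbit of 56 under x↦86x: [56, 101, 61, 71, 11, 26, 51]… (length divides ord_115(86)).
Cycle type of π: 22×5 + 1×5; total 10 cycles.
10 cycles on 115: each ℓ→(−1)^(ℓ−1), product (−1)^105 = -1.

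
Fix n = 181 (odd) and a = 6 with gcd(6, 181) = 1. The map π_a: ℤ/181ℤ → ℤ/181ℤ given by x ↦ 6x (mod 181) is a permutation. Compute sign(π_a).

Trace 82: π^k(82) = [82, 130, 56, 155, 25, 150, 176] for k=0..6.
π_6 has 4 disjoint cycles with lengths [60, 60, 60, 1] on {0,…,180}.
With 4 cycles on 181 points, sign = (−1)^{181−4} = -1.

-1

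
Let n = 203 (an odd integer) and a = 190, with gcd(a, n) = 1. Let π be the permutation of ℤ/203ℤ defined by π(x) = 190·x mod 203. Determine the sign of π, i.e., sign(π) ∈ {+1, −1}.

+1

Start at x=169: 169 → 36 → 141 → 197 → 78 → 1 → 190 → 169 (one orbit).
The orbit structure of x ↦ 190x mod 203: 35 orbits of sizes [7, 7, 7, 7, 7, 7, 7, 7, 7, 7, 7, 7, 7, 7, 7, 7, 7, 7, 7, 7, 7, 7, 7, 7, 7, 7, 7, 7, 1, 1, 1, 1, 1, 1, 1].
35 cycles on 203: each ℓ→(−1)^(ℓ−1), product (−1)^168 = +1.
Via Zolotarev, sign(π_{190}) = (190|203) = +1.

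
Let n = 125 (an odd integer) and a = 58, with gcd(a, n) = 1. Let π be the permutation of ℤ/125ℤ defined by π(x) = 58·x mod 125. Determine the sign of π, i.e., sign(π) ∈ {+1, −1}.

Trace 54: π^k(54) = [54, 7, 31, 48, 34, 97, 1] for k=0..6.
Cycle lengths of π_58 on ℤ/125ℤ: [100, 20, 4, 1]; 4 cycles in total.
n − c = 125 − 4 = 121; sign = (−1)^121 = -1.

-1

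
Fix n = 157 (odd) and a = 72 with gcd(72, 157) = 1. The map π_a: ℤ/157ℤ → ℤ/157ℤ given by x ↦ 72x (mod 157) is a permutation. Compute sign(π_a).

-1

Start at x=46: 46 → 15 → 138 → 45 → 100 → 135 → 143 → … (one orbit).
2 cycles of lengths [156, 1].
n − c = 157 − 2 = 155; sign = (−1)^155 = -1.
Zolotarev: (72|157) = -1, matching the cycle-count sign.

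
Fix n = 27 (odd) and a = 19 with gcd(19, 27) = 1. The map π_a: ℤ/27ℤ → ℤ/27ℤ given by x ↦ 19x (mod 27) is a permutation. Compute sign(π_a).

+1

Orbit of 19 under x↦19x: [19, 10, 1]… (length divides ord_27(19)).
Cycle lengths of π_19 on ℤ/27ℤ: [3, 3, 3, 3, 3, 3, 1, 1, 1, 1, 1, 1, 1, 1, 1]; 15 cycles in total.
n − c = 27 − 15 = 12; sign = (−1)^12 = +1.
The Jacobi symbol (19|27) = +1 (Zolotarev) agrees.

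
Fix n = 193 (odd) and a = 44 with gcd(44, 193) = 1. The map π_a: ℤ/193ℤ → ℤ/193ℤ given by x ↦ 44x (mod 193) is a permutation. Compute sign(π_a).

Trace 93: π^k(93) = [93, 39, 172, 41, 67, 53, 16] for k=0..6.
Cycle lengths of π_44 on ℤ/193ℤ: [192, 1]; 2 cycles in total.
With 2 cycles on 193 points, sign = (−1)^{193−2} = -1.

-1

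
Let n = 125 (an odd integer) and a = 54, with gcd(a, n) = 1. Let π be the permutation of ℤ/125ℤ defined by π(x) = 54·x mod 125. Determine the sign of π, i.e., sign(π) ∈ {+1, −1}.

Trace 1: π^k(1) = [1, 54, 41, 89, 56, 24, 46] for k=0..6.
Cycle lengths of π_54 on ℤ/125ℤ: [50, 50, 10, 10, 2, 2, 1]; 7 cycles in total.
n − c = 125 − 7 = 118; sign = (−1)^118 = +1.

+1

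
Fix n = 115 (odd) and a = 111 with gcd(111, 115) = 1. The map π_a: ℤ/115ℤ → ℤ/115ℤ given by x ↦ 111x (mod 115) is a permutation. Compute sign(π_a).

-1

Orbit of 31 under x↦111x: [31, 106, 36, 86, 1, 111, 16]… (length divides ord_115(111)).
Decompose π into cycles: lengths [22, 22, 22, 22, 22, 1, 1, 1, 1, 1] (10 cycles, including the fixed point 0).
Σ(ℓ_i−1) = 115−10 = 105; sign = (−1)^105 = -1.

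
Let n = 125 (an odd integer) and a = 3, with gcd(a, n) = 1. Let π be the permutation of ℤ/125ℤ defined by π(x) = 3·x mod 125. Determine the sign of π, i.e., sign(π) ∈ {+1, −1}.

Start at x=117: 117 → 101 → 53 → 34 → 102 → 56 → 43 → … (one orbit).
Decompose π into cycles: lengths [100, 20, 4, 1] (4 cycles, including the fixed point 0).
125 − 4 = 121 transpositions; sign(π) = (−1)^121 = -1.
Check: (3/125) = -1 by Zolotarev.

-1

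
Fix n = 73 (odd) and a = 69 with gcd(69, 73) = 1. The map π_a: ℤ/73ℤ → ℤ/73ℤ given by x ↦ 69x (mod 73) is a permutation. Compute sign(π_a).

+1

Trace 41: π^k(41) = [41, 55, 72, 4, 57, 64, 36] for k=0..6.
Cycle lengths of π_69 on ℤ/73ℤ: [18, 18, 18, 18, 1]; 5 cycles in total.
With 5 cycles on 73 points, sign = (−1)^{73−5} = +1.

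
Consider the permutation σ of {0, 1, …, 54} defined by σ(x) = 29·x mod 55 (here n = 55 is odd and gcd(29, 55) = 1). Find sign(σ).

Orbit of 54 under x↦29x: [54, 26, 39, 31, 19, 1, 29]… (length divides ord_55(29)).
Cycle type of π: 10×5 + 2×2 + 1; total 8 cycles.
8 cycles on 55: each ℓ→(−1)^(ℓ−1), product (−1)^47 = -1.
Via Zolotarev, sign(π_{29}) = (29|55) = -1.

-1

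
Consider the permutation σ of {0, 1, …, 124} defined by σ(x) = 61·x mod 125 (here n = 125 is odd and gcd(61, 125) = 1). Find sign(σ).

Start at x=76: 76 → 11 → 46 → 56 → 41 → 1 → 61 → … (one orbit).
Decompose π into cycles: lengths [25, 25, 25, 25, 5, 5, 5, 5, 1, 1, 1, 1, 1] (13 cycles, including the fixed point 0).
sign(π) = (−1)^{n − #cycles} = (−1)^{125−13} = (−1)^112 = +1.

+1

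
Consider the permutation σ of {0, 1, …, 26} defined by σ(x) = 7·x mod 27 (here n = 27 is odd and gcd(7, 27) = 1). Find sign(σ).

+1

Start at x=22: 22 → 19 → 25 → 13 → 10 → 16 → 4 → … (one orbit).
π_7 has 7 disjoint cycles with lengths [9, 9, 3, 3, 1, 1, 1] on {0,…,26}.
With 7 cycles on 27 points, sign = (−1)^{27−7} = +1.
Via Zolotarev, sign(π_{7}) = (7|27) = +1.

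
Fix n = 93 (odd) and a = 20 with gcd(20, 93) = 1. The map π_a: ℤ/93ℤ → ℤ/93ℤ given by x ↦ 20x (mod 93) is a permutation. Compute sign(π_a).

Orbit of 4 under x↦20x: [4, 80, 19, 8, 67, 38, 16]… (length divides ord_93(20)).
The orbit structure of x ↦ 20x mod 93: 6 orbits of sizes [30, 30, 15, 15, 2, 1].
n − c = 93 − 6 = 87; sign = (−1)^87 = -1.
The Jacobi symbol (20|93) = -1 (Zolotarev) agrees.

-1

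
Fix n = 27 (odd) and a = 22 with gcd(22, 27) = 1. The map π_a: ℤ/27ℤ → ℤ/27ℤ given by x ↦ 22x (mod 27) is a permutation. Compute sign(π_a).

+1

Trace 4: π^k(4) = [4, 7, 19, 13, 16, 1, 22] for k=0..6.
Cycle type of π: 9×2 + 3×2 + 1×3; total 7 cycles.
7 cycles on 27: each ℓ→(−1)^(ℓ−1), product (−1)^20 = +1.
Check: (22/27) = +1 by Zolotarev.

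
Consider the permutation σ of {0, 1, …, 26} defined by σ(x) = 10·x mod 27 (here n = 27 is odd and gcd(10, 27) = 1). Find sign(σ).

+1

Start at x=19: 19 → 1 → 10 → 19 (one orbit).
π_10 has 15 disjoint cycles with lengths [3, 3, 3, 3, 3, 3, 1, 1, 1, 1, 1, 1, 1, 1, 1] on {0,…,26}.
Σ(ℓ_i−1) = 27−15 = 12; sign = (−1)^12 = +1.
The Jacobi symbol (10|27) = +1 (Zolotarev) agrees.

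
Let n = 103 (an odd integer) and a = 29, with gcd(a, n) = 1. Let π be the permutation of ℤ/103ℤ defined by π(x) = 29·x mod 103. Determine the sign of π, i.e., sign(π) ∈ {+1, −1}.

+1

Trace 2: π^k(2) = [2, 58, 34, 59, 63, 76, 41] for k=0..6.
3 cycles of lengths [51, 51, 1].
sign(π) = (−1)^{n − #cycles} = (−1)^{103−3} = (−1)^100 = +1.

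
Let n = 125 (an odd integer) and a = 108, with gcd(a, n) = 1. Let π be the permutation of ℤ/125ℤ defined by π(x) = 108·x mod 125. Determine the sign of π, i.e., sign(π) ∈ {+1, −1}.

-1

Orbit of 84 under x↦108x: [84, 72, 26, 58, 14, 12, 46]… (length divides ord_125(108)).
Cycle lengths of π_108 on ℤ/125ℤ: [100, 20, 4, 1]; 4 cycles in total.
Σ(ℓ_i−1) = 125−4 = 121; sign = (−1)^121 = -1.
The Jacobi symbol (108|125) = -1 (Zolotarev) agrees.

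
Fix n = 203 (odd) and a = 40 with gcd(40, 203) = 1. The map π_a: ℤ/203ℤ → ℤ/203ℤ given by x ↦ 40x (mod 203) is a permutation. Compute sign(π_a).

+1

Orbit of 3 under x↦40x: [3, 120, 131, 165, 104, 100, 143]… (length divides ord_203(40)).
Cycle type of π: 84×2 + 28 + 6 + 1; total 5 cycles.
n − c = 203 − 5 = 198; sign = (−1)^198 = +1.
Zolotarev: (40|203) = +1, matching the cycle-count sign.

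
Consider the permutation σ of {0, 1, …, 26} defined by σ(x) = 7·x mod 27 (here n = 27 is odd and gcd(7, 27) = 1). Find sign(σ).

+1

Orbit of 7 under x↦7x: [7, 22, 19, 25, 13, 10, 16]… (length divides ord_27(7)).
Cycle lengths of π_7 on ℤ/27ℤ: [9, 9, 3, 3, 1, 1, 1]; 7 cycles in total.
With 7 cycles on 27 points, sign = (−1)^{27−7} = +1.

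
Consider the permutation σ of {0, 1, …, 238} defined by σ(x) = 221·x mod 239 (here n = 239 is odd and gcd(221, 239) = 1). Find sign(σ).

-1

Orbit of 13 under x↦221x: [13, 5, 149, 186, 237, 36, 69]… (length divides ord_239(221)).
The orbit structure of x ↦ 221x mod 239: 2 orbits of sizes [238, 1].
n − c = 239 − 2 = 237; sign = (−1)^237 = -1.
Via Zolotarev, sign(π_{221}) = (221|239) = -1.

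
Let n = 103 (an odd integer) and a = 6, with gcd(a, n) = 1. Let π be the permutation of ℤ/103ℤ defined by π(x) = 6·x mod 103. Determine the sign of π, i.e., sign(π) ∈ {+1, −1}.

Start at x=15: 15 → 90 → 25 → 47 → 76 → 44 → 58 → … (one orbit).
Cycle lengths of π_6 on ℤ/103ℤ: [102, 1]; 2 cycles in total.
2 cycles on 103: each ℓ→(−1)^(ℓ−1), product (−1)^101 = -1.
(6|103)_J = -1 (Zolotarev's lemma cross-check).

-1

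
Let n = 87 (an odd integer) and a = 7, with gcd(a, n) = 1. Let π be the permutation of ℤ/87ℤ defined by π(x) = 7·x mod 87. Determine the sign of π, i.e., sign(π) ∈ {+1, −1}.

Start at x=7: 7 → 49 → 82 → 52 → 16 → 25 → 1 → 7 (one orbit).
π_7 has 15 disjoint cycles with lengths [7, 7, 7, 7, 7, 7, 7, 7, 7, 7, 7, 7, 1, 1, 1] on {0,…,86}.
87 − 15 = 72 transpositions; sign(π) = (−1)^72 = +1.

+1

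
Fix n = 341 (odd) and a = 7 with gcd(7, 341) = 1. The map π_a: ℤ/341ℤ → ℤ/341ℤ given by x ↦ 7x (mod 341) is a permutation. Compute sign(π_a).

Orbit of 98 under x↦7x: [98, 4, 28, 196, 8, 56, 51]… (length divides ord_341(7)).
14 cycles of lengths [30, 30, 30, 30, 30, 30, 30, 30, 30, 30, 15, 15, 10, 1].
sign(π) = (−1)^{n − #cycles} = (−1)^{341−14} = (−1)^327 = -1.
Zolotarev: (7|341) = -1, matching the cycle-count sign.

-1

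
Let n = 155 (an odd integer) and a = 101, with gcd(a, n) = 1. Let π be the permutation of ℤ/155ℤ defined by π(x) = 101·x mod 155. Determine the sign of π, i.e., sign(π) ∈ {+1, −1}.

Start at x=101: 101 → 126 → 16 → 66 → 1 → 101 (one orbit).
The orbit structure of x ↦ 101x mod 155: 35 orbits of sizes [5, 5, 5, 5, 5, 5, 5, 5, 5, 5, 5, 5, 5, 5, 5, 5, 5, 5, 5, 5, 5, 5, 5, 5, 5, 5, 5, 5, 5, 5, 1, 1, 1, 1, 1].
Σ(ℓ_i−1) = 155−35 = 120; sign = (−1)^120 = +1.
Via Zolotarev, sign(π_{101}) = (101|155) = +1.

+1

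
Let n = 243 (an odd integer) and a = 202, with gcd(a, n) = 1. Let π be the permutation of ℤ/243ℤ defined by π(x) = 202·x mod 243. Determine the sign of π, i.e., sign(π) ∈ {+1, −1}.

Orbit of 91 under x↦202x: [91, 157, 124, 19, 193, 106, 28]… (length divides ord_243(202)).
Cycle lengths of π_202 on ℤ/243ℤ: [81, 81, 27, 27, 9, 9, 3, 3, 1, 1, 1]; 11 cycles in total.
sign(π) = (−1)^{n − #cycles} = (−1)^{243−11} = (−1)^232 = +1.
Zolotarev: (202|243) = +1, matching the cycle-count sign.

+1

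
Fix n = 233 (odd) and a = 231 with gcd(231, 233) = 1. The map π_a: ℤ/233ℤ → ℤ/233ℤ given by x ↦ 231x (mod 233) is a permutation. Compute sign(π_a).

+1

Start at x=157: 157 → 152 → 162 → 142 → 182 → 102 → 29 → … (one orbit).
Decompose π into cycles: lengths [58, 58, 58, 58, 1] (5 cycles, including the fixed point 0).
233 − 5 = 228 transpositions; sign(π) = (−1)^228 = +1.
Check: (231/233) = +1 by Zolotarev.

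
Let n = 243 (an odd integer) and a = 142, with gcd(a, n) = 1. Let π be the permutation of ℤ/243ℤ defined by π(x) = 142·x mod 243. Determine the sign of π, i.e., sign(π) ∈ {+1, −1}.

+1

Orbit of 142 under x↦142x: [142, 238, 19, 25, 148, 118, 232]… (length divides ord_243(142)).
Cycle lengths of π_142 on ℤ/243ℤ: [81, 81, 27, 27, 9, 9, 3, 3, 1, 1, 1]; 11 cycles in total.
Σ(ℓ_i−1) = 243−11 = 232; sign = (−1)^232 = +1.
(142|243)_J = +1 (Zolotarev's lemma cross-check).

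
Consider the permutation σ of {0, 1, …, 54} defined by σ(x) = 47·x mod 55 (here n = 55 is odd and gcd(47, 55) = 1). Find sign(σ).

Orbit of 34 under x↦47x: [34, 3, 31, 27, 4, 23, 36]… (length divides ord_55(47)).
6 cycles of lengths [20, 20, 5, 5, 4, 1].
55 − 6 = 49 transpositions; sign(π) = (−1)^49 = -1.
(47|55)_J = -1 (Zolotarev's lemma cross-check).

-1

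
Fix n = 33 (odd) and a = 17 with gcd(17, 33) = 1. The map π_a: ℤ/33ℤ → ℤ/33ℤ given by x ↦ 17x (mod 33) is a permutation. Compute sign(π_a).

Trace 17: π^k(17) = [17, 25, 29, 31, 32, 16, 8] for k=0..6.
Decompose π into cycles: lengths [10, 10, 10, 2, 1] (5 cycles, including the fixed point 0).
n − c = 33 − 5 = 28; sign = (−1)^28 = +1.
Check: (17/33) = +1 by Zolotarev.

+1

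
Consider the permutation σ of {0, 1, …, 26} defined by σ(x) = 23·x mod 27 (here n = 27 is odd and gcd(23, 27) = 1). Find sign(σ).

-1

Orbit of 7 under x↦23x: [7, 26, 4, 11, 10, 14, 25]… (length divides ord_27(23)).
4 cycles of lengths [18, 6, 2, 1].
27 − 4 = 23 transpositions; sign(π) = (−1)^23 = -1.
The Jacobi symbol (23|27) = -1 (Zolotarev) agrees.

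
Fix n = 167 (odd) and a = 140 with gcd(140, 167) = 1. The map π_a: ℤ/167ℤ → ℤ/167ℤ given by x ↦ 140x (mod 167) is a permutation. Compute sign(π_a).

Orbit of 159 under x↦140x: [159, 49, 13, 150, 125, 132, 110]… (length divides ord_167(140)).
2 cycles of lengths [166, 1].
sign(π) = (−1)^{n − #cycles} = (−1)^{167−2} = (−1)^165 = -1.
Zolotarev: (140|167) = -1, matching the cycle-count sign.

-1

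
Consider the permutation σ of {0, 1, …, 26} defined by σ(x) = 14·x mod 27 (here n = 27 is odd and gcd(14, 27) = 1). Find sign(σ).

Orbit of 8 under x↦14x: [8, 4, 2, 1, 14, 7, 17]… (length divides ord_27(14)).
Decompose π into cycles: lengths [18, 6, 2, 1] (4 cycles, including the fixed point 0).
4 cycles on 27: each ℓ→(−1)^(ℓ−1), product (−1)^23 = -1.

-1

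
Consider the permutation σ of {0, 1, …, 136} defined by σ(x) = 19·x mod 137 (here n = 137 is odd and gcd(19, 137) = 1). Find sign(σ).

+1

Trace 37: π^k(37) = [37, 18, 68, 59, 25, 64, 120] for k=0..6.
Cycle lengths of π_19 on ℤ/137ℤ: [68, 68, 1]; 3 cycles in total.
137 − 3 = 134 transpositions; sign(π) = (−1)^134 = +1.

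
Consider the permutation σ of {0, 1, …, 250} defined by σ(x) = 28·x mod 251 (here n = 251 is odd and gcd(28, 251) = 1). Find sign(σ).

Orbit of 119 under x↦28x: [119, 69, 175, 131, 154, 45, 5]… (length divides ord_251(28)).
Decompose π into cycles: lengths [125, 125, 1] (3 cycles, including the fixed point 0).
With 3 cycles on 251 points, sign = (−1)^{251−3} = +1.

+1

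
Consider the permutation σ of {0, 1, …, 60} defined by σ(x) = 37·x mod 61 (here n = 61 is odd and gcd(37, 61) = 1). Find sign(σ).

-1

Orbit of 9 under x↦37x: [9, 28, 60, 24, 34, 38, 3]… (length divides ord_61(37)).
Cycle type of π: 20×3 + 1; total 4 cycles.
61 − 4 = 57 transpositions; sign(π) = (−1)^57 = -1.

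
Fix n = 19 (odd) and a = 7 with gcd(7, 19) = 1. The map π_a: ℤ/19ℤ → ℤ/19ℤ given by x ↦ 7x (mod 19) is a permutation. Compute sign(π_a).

Orbit of 7 under x↦7x: [7, 11, 1]… (length divides ord_19(7)).
Decompose π into cycles: lengths [3, 3, 3, 3, 3, 3, 1] (7 cycles, including the fixed point 0).
7 cycles on 19: each ℓ→(−1)^(ℓ−1), product (−1)^12 = +1.

+1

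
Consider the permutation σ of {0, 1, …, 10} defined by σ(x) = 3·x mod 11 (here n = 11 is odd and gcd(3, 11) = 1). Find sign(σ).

Trace 3: π^k(3) = [3, 9, 5, 4, 1] for k=0..4.
Cycle type of π: 5×2 + 1; total 3 cycles.
11 − 3 = 8 transpositions; sign(π) = (−1)^8 = +1.

+1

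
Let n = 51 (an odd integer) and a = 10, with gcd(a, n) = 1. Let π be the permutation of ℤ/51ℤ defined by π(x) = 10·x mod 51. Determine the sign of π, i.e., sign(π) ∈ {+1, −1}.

-1

Trace 16: π^k(16) = [16, 7, 19, 37, 13, 28, 25] for k=0..6.
Decompose π into cycles: lengths [16, 16, 16, 1, 1, 1] (6 cycles, including the fixed point 0).
Σ(ℓ_i−1) = 51−6 = 45; sign = (−1)^45 = -1.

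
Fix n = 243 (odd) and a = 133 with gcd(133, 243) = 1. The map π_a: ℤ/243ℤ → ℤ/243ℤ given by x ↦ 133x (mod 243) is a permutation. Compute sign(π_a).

Trace 193: π^k(193) = [193, 154, 70, 76, 145, 88, 40] for k=0..6.
Decompose π into cycles: lengths [81, 81, 27, 27, 9, 9, 3, 3, 1, 1, 1] (11 cycles, including the fixed point 0).
11 cycles on 243: each ℓ→(−1)^(ℓ−1), product (−1)^232 = +1.
Via Zolotarev, sign(π_{133}) = (133|243) = +1.

+1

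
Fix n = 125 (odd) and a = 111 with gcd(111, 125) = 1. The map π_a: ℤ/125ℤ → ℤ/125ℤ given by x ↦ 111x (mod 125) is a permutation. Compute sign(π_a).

+1

Trace 121: π^k(121) = [121, 56, 91, 101, 86, 46, 106] for k=0..6.
Cycle type of π: 25×4 + 5×4 + 1×5; total 13 cycles.
13 cycles on 125: each ℓ→(−1)^(ℓ−1), product (−1)^112 = +1.
Check: (111/125) = +1 by Zolotarev.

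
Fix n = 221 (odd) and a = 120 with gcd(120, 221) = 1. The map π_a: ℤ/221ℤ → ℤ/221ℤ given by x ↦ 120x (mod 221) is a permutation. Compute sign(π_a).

+1

Orbit of 35 under x↦120x: [35, 1, 120]… (length divides ord_221(120)).
Decompose π into cycles: lengths [3, 3, 3, 3, 3, 3, 3, 3, 3, 3, 3, 3, 3, 3, 3, 3, 3, 3, 3, 3, 3, 3, 3, 3, 3, 3, 3, 3, 3, 3, 3, 3, 3, 3, 3, 3, 3, 3, 3, 3, 3, 3, 3, 3, 3, 3, 3, 3, 3, 3, 3, 3, 3, 3, 3, 3, 3, 3, 3, 3, 3, 3, 3, 3, 3, 3, 3, 3, 1, 1, 1, 1, 1, 1, 1, 1, 1, 1, 1, 1, 1, 1, 1, 1, 1] (85 cycles, including the fixed point 0).
Σ(ℓ_i−1) = 221−85 = 136; sign = (−1)^136 = +1.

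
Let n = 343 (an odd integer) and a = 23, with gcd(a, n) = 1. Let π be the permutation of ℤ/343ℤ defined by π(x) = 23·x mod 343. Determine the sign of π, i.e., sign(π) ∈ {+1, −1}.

+1

Orbit of 317 under x↦23x: [317, 88, 309, 247, 193, 323, 226]… (length divides ord_343(23)).
7 cycles of lengths [147, 147, 21, 21, 3, 3, 1].
7 cycles on 343: each ℓ→(−1)^(ℓ−1), product (−1)^336 = +1.
The Jacobi symbol (23|343) = +1 (Zolotarev) agrees.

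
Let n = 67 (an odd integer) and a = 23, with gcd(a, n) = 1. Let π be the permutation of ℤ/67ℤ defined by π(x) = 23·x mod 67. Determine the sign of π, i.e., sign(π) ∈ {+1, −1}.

Start at x=6: 6 → 4 → 25 → 39 → 26 → 62 → 19 → … (one orbit).
Cycle lengths of π_23 on ℤ/67ℤ: [33, 33, 1]; 3 cycles in total.
3 cycles on 67: each ℓ→(−1)^(ℓ−1), product (−1)^64 = +1.
(23|67)_J = +1 (Zolotarev's lemma cross-check).

+1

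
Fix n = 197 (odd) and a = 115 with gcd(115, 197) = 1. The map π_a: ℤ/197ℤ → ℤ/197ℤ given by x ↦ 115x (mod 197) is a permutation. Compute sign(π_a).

-1

Start at x=63: 63 → 153 → 62 → 38 → 36 → 3 → 148 → … (one orbit).
The orbit structure of x ↦ 115x mod 197: 2 orbits of sizes [196, 1].
Σ(ℓ_i−1) = 197−2 = 195; sign = (−1)^195 = -1.
Check: (115/197) = -1 by Zolotarev.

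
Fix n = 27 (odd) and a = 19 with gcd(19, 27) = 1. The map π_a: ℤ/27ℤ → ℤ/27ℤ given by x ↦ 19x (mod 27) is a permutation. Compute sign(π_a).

Start at x=10: 10 → 1 → 19 → 10 (one orbit).
15 cycles of lengths [3, 3, 3, 3, 3, 3, 1, 1, 1, 1, 1, 1, 1, 1, 1].
Σ(ℓ_i−1) = 27−15 = 12; sign = (−1)^12 = +1.
Via Zolotarev, sign(π_{19}) = (19|27) = +1.

+1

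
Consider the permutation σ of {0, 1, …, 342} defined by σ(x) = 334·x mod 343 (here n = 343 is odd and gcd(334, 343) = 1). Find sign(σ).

-1

Orbit of 59 under x↦334x: [59, 155, 320, 207, 195, 303, 17]… (length divides ord_343(334)).
The orbit structure of x ↦ 334x mod 343: 4 orbits of sizes [294, 42, 6, 1].
Σ(ℓ_i−1) = 343−4 = 339; sign = (−1)^339 = -1.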